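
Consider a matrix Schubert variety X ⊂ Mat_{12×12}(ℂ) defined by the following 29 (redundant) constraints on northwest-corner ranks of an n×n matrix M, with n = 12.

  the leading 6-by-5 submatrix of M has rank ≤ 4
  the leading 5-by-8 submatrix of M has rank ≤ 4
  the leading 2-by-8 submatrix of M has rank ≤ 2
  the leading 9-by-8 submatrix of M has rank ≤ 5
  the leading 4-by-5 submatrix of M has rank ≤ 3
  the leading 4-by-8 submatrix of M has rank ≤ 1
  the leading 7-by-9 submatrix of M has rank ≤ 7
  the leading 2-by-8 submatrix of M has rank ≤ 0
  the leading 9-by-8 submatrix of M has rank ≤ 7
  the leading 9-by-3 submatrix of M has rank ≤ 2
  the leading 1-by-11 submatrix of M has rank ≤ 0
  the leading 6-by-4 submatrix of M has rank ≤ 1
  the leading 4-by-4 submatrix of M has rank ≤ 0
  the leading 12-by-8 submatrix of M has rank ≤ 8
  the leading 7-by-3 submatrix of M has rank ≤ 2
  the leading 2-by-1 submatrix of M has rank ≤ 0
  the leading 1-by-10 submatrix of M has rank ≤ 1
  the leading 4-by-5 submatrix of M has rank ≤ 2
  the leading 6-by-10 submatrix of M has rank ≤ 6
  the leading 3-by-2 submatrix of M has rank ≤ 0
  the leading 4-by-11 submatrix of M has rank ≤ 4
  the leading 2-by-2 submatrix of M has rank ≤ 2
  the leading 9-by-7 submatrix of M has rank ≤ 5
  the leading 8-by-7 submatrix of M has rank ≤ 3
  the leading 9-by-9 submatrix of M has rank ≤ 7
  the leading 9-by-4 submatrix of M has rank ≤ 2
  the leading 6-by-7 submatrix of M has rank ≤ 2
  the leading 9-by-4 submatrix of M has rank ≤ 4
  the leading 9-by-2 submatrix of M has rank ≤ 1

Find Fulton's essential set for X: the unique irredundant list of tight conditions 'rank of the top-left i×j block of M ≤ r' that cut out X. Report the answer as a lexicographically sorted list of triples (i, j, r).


The tightest implied rank at each (i,j), from the 29 conditions:

  i=1: 0  0  0  0  0  0  0  0  0  0  0  1
  i=2: 0  0  0  0  0  0  0  0  1  1  1  2
  i=3: 0  0  0  0  1  1  1  1  2  2  2  3
  i=4: 0  0  0  0  1  1  1  1  2  3  3  4
  i=5: 1  1  1  1  2  2  2  2  3  4  4  5
  i=6: 1  1  1  1  2  2  2  3  4  5  5  6
  i=7: 1  1  2  2  3  3  3  4  5  6  6  7
  i=8: 1  1  2  2  3  3  3  4  5  6  7  8
  i=9: 1  1  2  2  3  4  4  5  6  7  8  9
  i=10: 1  2  3  3  4  5  5  6  7  8  9  10
  i=11: 1  2  3  4  5  6  6  7  8  9  10  11
  i=12: 1  2  3  4  5  6  7  8  9  10  11  12

second differences of R give the permutation w = (12, 9, 5, 10, 1, 8, 3, 11, 6, 2, 4, 7).

ℓ(w)=42; the 9 essential cells (i,j,r):

[(1, 11, 0), (2, 8, 0), (4, 4, 0), (4, 8, 1), (6, 4, 1), (6, 7, 2), (8, 7, 3), (9, 2, 1), (9, 4, 2)]


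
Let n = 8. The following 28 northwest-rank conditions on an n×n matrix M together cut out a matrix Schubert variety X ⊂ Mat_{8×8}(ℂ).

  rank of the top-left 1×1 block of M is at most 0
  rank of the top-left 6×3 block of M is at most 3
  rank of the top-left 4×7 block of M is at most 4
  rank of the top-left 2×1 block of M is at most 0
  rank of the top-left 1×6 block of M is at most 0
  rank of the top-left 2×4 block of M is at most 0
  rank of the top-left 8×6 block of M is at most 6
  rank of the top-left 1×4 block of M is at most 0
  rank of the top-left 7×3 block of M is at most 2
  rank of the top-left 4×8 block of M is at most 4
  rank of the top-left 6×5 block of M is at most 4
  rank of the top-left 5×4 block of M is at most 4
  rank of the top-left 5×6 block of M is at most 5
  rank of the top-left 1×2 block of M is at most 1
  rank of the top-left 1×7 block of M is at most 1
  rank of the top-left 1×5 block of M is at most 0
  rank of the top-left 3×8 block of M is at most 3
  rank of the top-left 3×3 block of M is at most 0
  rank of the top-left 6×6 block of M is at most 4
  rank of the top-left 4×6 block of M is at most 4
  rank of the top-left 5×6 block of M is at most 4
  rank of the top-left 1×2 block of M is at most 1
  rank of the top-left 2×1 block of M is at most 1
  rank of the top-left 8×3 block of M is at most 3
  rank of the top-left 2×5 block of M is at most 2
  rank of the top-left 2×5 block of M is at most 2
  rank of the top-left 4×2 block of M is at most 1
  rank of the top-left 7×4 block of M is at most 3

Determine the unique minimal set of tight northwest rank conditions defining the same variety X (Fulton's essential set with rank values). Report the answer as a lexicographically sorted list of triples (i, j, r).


Propagating the 28 rank bounds to every northwest block:

  0 | 0 | 0 | 0 | 0 | 0 | 1 | 1
  0 | 0 | 0 | 0 | 1 | 1 | 2 | 2
  0 | 0 | 0 | 1 | 2 | 2 | 3 | 3
  1 | 1 | 1 | 2 | 3 | 3 | 4 | 4
  1 | 2 | 2 | 3 | 4 | 4 | 5 | 5
  1 | 2 | 2 | 3 | 4 | 4 | 5 | 6
  1 | 2 | 2 | 3 | 4 | 5 | 6 | 7
  1 | 2 | 3 | 4 | 5 | 6 | 7 | 8

second differences of R give the permutation w = (7, 5, 4, 1, 2, 8, 6, 3).

Rothe diagram D(w) (16 cells), 5 SE-corners (essential conditions):

[(1, 6, 0), (2, 4, 0), (3, 3, 0), (6, 6, 4), (7, 3, 2)]


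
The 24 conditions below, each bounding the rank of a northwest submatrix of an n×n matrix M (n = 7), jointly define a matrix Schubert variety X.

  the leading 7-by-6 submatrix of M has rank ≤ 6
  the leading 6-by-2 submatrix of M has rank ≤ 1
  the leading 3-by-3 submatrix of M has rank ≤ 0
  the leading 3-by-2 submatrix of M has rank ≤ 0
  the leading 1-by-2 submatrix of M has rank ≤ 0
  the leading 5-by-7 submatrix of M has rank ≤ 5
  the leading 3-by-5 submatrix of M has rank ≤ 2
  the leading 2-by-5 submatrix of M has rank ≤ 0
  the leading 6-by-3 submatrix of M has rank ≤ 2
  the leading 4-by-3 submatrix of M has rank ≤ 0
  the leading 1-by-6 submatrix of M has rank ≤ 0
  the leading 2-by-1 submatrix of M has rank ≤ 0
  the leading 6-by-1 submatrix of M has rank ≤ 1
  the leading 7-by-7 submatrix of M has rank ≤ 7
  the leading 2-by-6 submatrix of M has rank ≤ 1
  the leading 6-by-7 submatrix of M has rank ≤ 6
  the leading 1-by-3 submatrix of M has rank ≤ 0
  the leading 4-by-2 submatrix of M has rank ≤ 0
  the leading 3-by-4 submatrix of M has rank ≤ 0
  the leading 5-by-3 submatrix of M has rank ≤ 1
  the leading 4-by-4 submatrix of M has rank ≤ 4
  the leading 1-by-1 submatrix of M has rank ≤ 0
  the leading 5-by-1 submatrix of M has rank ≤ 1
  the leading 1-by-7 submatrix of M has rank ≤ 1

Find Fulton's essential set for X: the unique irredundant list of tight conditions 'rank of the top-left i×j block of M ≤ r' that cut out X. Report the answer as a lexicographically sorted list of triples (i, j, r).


Computing R[i][j] = min implied NW-rank bound (n=7, 24 conditions):

  0 | 0 | 0 | 0 | 0 | 0 | 1
  0 | 0 | 0 | 0 | 0 | 1 | 2
  0 | 0 | 0 | 0 | 1 | 2 | 3
  0 | 0 | 0 | 1 | 2 | 3 | 4
  1 | 1 | 1 | 2 | 3 | 4 | 5
  1 | 1 | 2 | 3 | 4 | 5 | 6
  1 | 2 | 3 | 4 | 5 | 6 | 7

so w = (7, 6, 5, 4, 1, 3, 2).

5 SE-corners of the 19-cell Rothe diagram give Ess(w):

[(1, 6, 0), (2, 5, 0), (3, 4, 0), (4, 3, 0), (6, 2, 1)]


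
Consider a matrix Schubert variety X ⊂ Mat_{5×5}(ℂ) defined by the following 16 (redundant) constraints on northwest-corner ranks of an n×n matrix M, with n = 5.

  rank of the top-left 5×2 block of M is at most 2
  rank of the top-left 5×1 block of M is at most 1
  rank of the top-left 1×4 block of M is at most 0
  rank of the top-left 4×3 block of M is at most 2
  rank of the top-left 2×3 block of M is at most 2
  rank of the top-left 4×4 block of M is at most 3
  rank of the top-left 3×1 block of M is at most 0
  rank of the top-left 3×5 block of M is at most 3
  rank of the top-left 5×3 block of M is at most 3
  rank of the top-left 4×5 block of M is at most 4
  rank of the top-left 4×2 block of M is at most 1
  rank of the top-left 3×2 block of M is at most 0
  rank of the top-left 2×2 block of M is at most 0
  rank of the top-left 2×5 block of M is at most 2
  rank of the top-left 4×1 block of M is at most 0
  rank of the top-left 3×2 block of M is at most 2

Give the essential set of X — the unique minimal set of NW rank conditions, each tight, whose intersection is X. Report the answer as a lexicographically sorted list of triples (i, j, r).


The tightest implied rank at each (i,j), from the 16 conditions:

  row 1: 0  0  0  0  1
  row 2: 0  0  1  1  2
  row 3: 0  0  1  2  3
  row 4: 0  1  2  3  4
  row 5: 1  2  3  4  5

the unique w with this rank table is (5, 3, 4, 2, 1).

ℓ(w)=9; the 3 essential cells (i,j,r):

[(1, 4, 0), (3, 2, 0), (4, 1, 0)]


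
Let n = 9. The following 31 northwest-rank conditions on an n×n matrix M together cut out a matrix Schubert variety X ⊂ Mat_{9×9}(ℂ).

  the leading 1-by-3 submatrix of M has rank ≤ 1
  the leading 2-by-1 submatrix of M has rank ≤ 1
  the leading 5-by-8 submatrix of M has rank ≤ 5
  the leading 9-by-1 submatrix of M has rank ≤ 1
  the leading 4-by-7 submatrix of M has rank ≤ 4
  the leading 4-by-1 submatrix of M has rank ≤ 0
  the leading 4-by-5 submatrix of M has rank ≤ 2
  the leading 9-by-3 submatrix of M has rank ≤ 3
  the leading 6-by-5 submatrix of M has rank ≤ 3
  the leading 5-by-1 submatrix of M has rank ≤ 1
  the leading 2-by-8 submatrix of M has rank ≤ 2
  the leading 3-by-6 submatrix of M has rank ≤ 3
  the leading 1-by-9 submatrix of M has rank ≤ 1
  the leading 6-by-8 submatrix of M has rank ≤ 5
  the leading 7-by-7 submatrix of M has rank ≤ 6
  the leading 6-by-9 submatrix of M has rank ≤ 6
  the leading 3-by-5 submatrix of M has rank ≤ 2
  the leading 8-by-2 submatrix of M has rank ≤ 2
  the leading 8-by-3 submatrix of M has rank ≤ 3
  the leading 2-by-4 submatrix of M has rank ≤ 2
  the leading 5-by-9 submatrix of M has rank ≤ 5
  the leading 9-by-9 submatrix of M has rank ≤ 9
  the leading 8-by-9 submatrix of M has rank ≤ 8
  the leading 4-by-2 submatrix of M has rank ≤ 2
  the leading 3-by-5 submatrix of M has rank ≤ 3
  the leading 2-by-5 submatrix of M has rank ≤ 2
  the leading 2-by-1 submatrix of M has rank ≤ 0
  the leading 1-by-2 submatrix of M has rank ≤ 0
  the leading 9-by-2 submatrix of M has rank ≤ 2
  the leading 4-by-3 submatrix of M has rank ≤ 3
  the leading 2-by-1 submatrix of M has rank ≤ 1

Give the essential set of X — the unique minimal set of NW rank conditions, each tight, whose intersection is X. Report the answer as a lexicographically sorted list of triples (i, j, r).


Propagating the 31 rank bounds to every northwest block:

  0 | 0 | 1 | 1 | 1 | 1 | 1 | 1 | 1
  0 | 1 | 2 | 2 | 2 | 2 | 2 | 2 | 2
  0 | 1 | 2 | 2 | 2 | 3 | 3 | 3 | 3
  0 | 1 | 2 | 2 | 2 | 3 | 4 | 4 | 4
  1 | 2 | 3 | 3 | 3 | 4 | 5 | 5 | 5
  1 | 2 | 3 | 3 | 3 | 4 | 5 | 5 | 6
  1 | 2 | 3 | 4 | 4 | 5 | 6 | 6 | 7
  1 | 2 | 3 | 4 | 5 | 6 | 7 | 7 | 8
  1 | 2 | 3 | 4 | 5 | 6 | 7 | 8 | 9

the unique w with this rank table is (3, 2, 6, 7, 1, 9, 4, 5, 8).

Fulton essential set (5 of the 12 Rothe cells):

[(1, 2, 0), (4, 1, 0), (4, 5, 2), (6, 5, 3), (6, 8, 5)]


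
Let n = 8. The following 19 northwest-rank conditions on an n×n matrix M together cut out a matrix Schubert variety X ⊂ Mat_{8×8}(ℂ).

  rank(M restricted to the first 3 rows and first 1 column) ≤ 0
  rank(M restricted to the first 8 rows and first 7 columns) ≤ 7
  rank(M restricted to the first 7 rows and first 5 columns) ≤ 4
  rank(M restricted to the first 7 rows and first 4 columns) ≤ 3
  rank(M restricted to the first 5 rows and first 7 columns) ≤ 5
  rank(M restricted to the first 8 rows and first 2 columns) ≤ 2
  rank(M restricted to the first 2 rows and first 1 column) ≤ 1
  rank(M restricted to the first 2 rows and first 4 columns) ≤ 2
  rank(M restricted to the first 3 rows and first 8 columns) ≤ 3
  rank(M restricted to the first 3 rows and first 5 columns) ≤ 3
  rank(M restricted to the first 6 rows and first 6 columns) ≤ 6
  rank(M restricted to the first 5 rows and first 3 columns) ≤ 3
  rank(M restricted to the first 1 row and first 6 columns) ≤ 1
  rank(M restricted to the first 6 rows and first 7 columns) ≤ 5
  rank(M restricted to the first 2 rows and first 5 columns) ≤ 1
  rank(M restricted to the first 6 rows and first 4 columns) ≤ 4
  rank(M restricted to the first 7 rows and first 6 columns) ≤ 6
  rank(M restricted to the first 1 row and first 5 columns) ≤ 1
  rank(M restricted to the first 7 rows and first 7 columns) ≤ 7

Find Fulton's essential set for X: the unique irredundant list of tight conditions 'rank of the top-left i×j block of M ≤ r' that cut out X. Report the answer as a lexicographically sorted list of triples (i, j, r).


Computing R[i][j] = min implied NW-rank bound (n=8, 19 conditions):

  0 | 1 | 1 | 1 | 1 | 1 | 1 | 1
  0 | 1 | 1 | 1 | 1 | 2 | 2 | 2
  0 | 1 | 2 | 2 | 2 | 3 | 3 | 3
  1 | 2 | 3 | 3 | 3 | 4 | 4 | 4
  1 | 2 | 3 | 3 | 4 | 5 | 5 | 5
  1 | 2 | 3 | 3 | 4 | 5 | 5 | 6
  1 | 2 | 3 | 3 | 4 | 5 | 6 | 7
  1 | 2 | 3 | 4 | 5 | 6 | 7 | 8

giving w = (2, 6, 3, 1, 5, 8, 7, 4) via Δ²R.

D(w) has 10 cells with 4 SE-corners; essential set:

[(2, 5, 1), (3, 1, 0), (6, 7, 5), (7, 4, 3)]


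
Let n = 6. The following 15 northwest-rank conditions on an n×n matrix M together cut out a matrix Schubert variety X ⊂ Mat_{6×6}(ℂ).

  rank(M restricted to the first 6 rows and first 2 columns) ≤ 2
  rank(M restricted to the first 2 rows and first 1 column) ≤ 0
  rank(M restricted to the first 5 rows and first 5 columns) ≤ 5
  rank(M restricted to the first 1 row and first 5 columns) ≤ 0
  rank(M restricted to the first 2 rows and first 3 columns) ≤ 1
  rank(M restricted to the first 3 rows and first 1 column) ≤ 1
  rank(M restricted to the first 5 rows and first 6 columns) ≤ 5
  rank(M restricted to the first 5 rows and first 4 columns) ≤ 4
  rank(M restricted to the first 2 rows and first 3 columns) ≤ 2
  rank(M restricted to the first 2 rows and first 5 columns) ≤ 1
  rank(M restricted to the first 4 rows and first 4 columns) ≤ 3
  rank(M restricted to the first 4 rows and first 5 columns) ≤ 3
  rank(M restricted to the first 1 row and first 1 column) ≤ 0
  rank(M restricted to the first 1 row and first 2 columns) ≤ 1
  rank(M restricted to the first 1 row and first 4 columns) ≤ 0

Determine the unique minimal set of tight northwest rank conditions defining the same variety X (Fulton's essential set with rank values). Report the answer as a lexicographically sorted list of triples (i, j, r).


Reconstructing r_w from the 15 given conditions:

  0 0 0 0 0 1
  0 1 1 1 1 2
  1 2 2 2 2 3
  1 2 3 3 3 4
  1 2 3 4 4 5
  1 2 3 4 5 6

giving w = (6, 2, 1, 3, 4, 5) via Δ²R.

2 SE-corners of the 6-cell Rothe diagram give Ess(w):

[(1, 5, 0), (2, 1, 0)]


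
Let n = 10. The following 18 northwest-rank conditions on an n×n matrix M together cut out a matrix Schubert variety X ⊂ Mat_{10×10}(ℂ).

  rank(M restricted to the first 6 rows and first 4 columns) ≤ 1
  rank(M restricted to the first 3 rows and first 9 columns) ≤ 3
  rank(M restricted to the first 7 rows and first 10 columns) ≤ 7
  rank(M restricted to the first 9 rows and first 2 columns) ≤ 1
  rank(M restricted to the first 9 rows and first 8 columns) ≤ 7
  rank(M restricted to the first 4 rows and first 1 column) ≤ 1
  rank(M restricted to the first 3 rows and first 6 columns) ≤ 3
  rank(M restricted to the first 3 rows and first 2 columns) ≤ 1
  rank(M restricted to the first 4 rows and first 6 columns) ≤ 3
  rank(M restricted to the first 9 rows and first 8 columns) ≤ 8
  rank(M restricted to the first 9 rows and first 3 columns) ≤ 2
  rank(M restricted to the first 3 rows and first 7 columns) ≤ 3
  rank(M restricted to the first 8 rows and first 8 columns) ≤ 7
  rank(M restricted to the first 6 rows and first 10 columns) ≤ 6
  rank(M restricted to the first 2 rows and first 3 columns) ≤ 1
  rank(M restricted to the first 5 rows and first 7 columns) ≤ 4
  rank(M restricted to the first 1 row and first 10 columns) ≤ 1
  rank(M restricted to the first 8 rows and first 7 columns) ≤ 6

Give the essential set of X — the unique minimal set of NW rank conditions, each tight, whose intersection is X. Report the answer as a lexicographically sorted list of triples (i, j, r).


Computing R[i][j] = min implied NW-rank bound (n=10, 18 conditions):

  R[1]: 1 1 1 1 1 1 1 1 1 1
  R[2]: 1 1 1 1 2 2 2 2 2 2
  R[3]: 1 1 1 1 2 3 3 3 3 3
  R[4]: 1 1 1 1 2 3 4 4 4 4
  R[5]: 1 1 1 1 2 3 4 5 5 5
  R[6]: 1 1 1 1 2 3 4 5 6 6
  R[7]: 1 1 2 2 3 4 5 6 7 7
  R[8]: 1 1 2 3 4 5 6 7 8 8
  R[9]: 1 1 2 3 4 5 6 7 8 9
  R[10]: 1 2 3 4 5 6 7 8 9 10

so w = (1, 5, 6, 7, 8, 9, 3, 4, 10, 2).

Fulton essential set (2 of the 18 Rothe cells):

[(6, 4, 1), (9, 2, 1)]


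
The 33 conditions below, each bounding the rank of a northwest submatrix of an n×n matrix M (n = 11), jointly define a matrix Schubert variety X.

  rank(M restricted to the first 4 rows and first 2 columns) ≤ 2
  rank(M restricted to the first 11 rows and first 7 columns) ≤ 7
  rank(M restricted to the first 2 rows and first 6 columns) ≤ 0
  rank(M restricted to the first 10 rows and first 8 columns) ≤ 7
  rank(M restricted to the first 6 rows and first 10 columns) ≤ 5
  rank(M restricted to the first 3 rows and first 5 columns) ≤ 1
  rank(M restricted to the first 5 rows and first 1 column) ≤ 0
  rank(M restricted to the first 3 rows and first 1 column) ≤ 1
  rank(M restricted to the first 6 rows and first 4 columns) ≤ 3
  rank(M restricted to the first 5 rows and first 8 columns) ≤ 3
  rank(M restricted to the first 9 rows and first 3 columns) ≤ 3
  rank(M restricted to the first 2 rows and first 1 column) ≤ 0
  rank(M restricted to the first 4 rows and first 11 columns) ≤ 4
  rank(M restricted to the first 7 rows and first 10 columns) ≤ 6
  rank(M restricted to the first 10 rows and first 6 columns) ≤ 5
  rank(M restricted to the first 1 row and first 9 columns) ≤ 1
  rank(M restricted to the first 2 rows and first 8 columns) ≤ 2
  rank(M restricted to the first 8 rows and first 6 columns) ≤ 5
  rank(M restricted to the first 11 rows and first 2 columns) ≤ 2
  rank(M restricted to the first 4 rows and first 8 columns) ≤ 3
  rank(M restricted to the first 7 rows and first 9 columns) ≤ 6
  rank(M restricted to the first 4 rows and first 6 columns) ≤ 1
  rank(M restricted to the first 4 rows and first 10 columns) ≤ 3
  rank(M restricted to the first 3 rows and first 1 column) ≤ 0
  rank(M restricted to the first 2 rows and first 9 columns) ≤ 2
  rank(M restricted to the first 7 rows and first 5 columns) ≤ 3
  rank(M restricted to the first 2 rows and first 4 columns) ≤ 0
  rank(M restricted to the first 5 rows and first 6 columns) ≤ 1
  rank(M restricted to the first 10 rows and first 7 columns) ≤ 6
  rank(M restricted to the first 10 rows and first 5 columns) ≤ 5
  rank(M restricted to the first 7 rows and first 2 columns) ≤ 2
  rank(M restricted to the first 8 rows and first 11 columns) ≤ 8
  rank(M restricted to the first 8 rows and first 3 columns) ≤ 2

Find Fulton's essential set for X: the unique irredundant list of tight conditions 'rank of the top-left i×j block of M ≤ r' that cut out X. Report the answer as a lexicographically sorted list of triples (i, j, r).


Computing R[i][j] = min implied NW-rank bound (n=11, 33 conditions):

  0 | 0 | 0 | 0 | 0 | 0 | 1 | 1 | 1 | 1 | 1
  0 | 0 | 0 | 0 | 0 | 0 | 1 | 2 | 2 | 2 | 2
  0 | 1 | 1 | 1 | 1 | 1 | 2 | 3 | 3 | 3 | 3
  0 | 1 | 1 | 1 | 1 | 1 | 2 | 3 | 3 | 3 | 4
  0 | 1 | 1 | 1 | 1 | 1 | 2 | 3 | 4 | 4 | 5
  1 | 2 | 2 | 2 | 2 | 2 | 3 | 4 | 5 | 5 | 6
  1 | 2 | 2 | 3 | 3 | 3 | 4 | 5 | 6 | 6 | 7
  1 | 2 | 2 | 3 | 4 | 4 | 5 | 6 | 7 | 7 | 8
  1 | 2 | 3 | 4 | 5 | 5 | 6 | 7 | 8 | 8 | 9
  1 | 2 | 3 | 4 | 5 | 5 | 6 | 7 | 8 | 9 | 10
  1 | 2 | 3 | 4 | 5 | 6 | 7 | 8 | 9 | 10 | 11

the unique w with this rank table is (7, 8, 2, 11, 9, 1, 4, 5, 3, 10, 6).

D(w) has 28 cells with 6 SE-corners; essential set:

[(2, 6, 0), (4, 10, 3), (5, 1, 0), (5, 6, 1), (8, 3, 2), (10, 6, 5)]


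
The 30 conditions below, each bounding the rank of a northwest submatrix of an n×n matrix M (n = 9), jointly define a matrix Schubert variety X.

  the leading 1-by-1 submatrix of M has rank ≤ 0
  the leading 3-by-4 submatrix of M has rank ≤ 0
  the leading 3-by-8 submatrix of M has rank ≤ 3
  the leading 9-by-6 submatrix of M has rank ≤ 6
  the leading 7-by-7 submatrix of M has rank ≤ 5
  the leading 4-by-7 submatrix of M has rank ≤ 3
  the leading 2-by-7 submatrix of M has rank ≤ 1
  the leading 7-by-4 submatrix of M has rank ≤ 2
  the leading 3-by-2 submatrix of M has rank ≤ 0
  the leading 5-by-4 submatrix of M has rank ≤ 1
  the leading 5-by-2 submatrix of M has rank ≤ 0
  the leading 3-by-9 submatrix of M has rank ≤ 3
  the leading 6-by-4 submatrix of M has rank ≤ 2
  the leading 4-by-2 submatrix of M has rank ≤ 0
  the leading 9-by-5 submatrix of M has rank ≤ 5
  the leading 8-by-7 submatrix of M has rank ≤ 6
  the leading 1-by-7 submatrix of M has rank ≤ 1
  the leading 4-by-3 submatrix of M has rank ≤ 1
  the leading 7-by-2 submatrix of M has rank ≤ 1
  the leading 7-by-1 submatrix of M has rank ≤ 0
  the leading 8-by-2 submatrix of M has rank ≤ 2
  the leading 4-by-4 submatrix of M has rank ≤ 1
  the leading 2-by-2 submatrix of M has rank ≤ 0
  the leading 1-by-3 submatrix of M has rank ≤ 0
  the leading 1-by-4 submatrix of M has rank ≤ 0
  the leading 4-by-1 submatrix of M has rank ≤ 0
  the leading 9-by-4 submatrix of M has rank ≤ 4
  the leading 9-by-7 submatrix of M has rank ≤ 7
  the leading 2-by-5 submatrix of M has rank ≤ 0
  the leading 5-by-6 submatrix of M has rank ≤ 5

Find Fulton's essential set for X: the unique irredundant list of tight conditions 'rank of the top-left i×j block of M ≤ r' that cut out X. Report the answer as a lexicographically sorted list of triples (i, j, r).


Rank table r_w(9×9) implied by the 30 constraints:

  i=1: 0 | 0 | 0 | 0 | 0 | 1 | 1 | 1 | 1
  i=2: 0 | 0 | 0 | 0 | 0 | 1 | 1 | 2 | 2
  i=3: 0 | 0 | 0 | 0 | 1 | 2 | 2 | 3 | 3
  i=4: 0 | 0 | 1 | 1 | 2 | 3 | 3 | 4 | 4
  i=5: 0 | 0 | 1 | 1 | 2 | 3 | 4 | 5 | 5
  i=6: 0 | 1 | 2 | 2 | 3 | 4 | 5 | 6 | 6
  i=7: 0 | 1 | 2 | 2 | 3 | 4 | 5 | 6 | 7
  i=8: 1 | 2 | 3 | 3 | 4 | 5 | 6 | 7 | 8
  i=9: 1 | 2 | 3 | 4 | 5 | 6 | 7 | 8 | 9

reading off 1-entries of Δ²R: w = (6, 8, 5, 3, 7, 2, 9, 1, 4).

D(w) has 23 cells with 7 SE-corners; essential set:

[(2, 5, 0), (2, 7, 1), (3, 4, 0), (5, 2, 0), (5, 4, 1), (7, 1, 0), (7, 4, 2)]


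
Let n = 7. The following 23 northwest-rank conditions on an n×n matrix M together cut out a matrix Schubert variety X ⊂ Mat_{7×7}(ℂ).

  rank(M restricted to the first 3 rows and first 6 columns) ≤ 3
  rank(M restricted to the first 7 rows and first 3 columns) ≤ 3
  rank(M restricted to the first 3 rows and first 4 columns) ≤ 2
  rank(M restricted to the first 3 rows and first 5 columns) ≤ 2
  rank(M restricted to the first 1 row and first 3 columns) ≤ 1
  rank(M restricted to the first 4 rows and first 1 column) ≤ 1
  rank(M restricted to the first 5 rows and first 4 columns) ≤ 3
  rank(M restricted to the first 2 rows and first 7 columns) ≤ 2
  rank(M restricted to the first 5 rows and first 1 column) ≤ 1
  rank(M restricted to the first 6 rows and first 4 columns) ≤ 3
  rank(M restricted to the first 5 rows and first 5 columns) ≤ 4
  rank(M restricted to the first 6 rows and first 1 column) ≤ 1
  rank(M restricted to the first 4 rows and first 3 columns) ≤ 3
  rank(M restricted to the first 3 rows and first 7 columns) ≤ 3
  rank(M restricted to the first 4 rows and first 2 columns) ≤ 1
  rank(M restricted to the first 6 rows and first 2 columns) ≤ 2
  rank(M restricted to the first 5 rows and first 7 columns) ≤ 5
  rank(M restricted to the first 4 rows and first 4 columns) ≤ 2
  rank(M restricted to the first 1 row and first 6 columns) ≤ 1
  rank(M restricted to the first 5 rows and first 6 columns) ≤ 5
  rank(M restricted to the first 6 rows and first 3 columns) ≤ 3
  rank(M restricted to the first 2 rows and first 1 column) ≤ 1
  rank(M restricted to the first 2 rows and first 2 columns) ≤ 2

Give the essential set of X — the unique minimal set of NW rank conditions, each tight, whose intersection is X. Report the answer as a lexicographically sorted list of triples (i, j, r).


The tightest implied rank at each (i,j), from the 23 conditions:

  row 1: 1 1 1 1 1 1 1
  row 2: 1 1 2 2 2 2 2
  row 3: 1 1 2 2 2 3 3
  row 4: 1 1 2 2 3 4 4
  row 5: 1 2 3 3 4 5 5
  row 6: 1 2 3 3 4 5 6
  row 7: 1 2 3 4 5 6 7

giving w = (1, 3, 6, 5, 2, 7, 4) via Δ²R.

|D(w)|=7, |Ess(w)|=4:

[(3, 5, 2), (4, 2, 1), (4, 4, 2), (6, 4, 3)]


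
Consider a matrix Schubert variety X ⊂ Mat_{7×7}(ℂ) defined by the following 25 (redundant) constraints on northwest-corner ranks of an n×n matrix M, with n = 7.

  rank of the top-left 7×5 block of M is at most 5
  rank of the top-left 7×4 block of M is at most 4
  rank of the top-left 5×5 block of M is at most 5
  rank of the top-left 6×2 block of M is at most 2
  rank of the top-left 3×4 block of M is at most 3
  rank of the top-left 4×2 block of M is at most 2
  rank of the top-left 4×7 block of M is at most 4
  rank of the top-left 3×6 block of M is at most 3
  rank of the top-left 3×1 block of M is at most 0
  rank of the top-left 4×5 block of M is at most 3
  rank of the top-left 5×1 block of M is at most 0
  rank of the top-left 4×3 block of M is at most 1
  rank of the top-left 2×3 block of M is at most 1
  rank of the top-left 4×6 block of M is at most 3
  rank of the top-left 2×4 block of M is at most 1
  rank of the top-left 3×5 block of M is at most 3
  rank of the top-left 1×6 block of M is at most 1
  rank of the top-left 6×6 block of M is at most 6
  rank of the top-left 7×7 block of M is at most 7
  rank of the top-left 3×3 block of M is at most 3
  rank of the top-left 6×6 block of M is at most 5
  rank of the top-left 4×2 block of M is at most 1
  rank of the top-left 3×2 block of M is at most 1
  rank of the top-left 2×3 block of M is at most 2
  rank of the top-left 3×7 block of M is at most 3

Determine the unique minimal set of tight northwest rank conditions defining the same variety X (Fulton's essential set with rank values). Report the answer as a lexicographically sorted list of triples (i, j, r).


Recovering R(i,j) via the rank-extension bound from the 25 conditions:

  row 1: 0, 1, 1, 1, 1, 1, 1
  row 2: 0, 1, 1, 1, 2, 2, 2
  row 3: 0, 1, 1, 2, 3, 3, 3
  row 4: 0, 1, 1, 2, 3, 3, 4
  row 5: 0, 1, 2, 3, 4, 4, 5
  row 6: 1, 2, 3, 4, 5, 5, 6
  row 7: 1, 2, 3, 4, 5, 6, 7

reading off 1-entries of Δ²R: w = (2, 5, 4, 7, 3, 1, 6).

|D(w)|=10, |Ess(w)|=4:

[(2, 4, 1), (4, 3, 1), (4, 6, 3), (5, 1, 0)]


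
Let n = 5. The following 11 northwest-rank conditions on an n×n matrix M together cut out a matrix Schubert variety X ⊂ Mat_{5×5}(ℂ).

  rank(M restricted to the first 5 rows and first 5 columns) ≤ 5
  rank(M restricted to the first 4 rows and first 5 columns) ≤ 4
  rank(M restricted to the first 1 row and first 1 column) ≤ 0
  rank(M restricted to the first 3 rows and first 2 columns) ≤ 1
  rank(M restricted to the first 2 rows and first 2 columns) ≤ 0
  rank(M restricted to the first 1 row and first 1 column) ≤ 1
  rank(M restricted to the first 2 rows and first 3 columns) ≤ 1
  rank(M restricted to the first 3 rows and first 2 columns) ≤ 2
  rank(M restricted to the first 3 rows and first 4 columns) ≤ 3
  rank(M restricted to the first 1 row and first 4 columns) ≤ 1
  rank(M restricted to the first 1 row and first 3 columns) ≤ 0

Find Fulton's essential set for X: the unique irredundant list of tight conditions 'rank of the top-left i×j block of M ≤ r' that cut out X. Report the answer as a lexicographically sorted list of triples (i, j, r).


Computing R[i][j] = min implied NW-rank bound (n=5, 11 conditions):

  i=1: 0, 0, 0, 1, 1
  i=2: 0, 0, 1, 2, 2
  i=3: 1, 1, 2, 3, 3
  i=4: 1, 2, 3, 4, 4
  i=5: 1, 2, 3, 4, 5

the unique w with this rank table is (4, 3, 1, 2, 5).

2 SE-corners of the 5-cell Rothe diagram give Ess(w):

[(1, 3, 0), (2, 2, 0)]


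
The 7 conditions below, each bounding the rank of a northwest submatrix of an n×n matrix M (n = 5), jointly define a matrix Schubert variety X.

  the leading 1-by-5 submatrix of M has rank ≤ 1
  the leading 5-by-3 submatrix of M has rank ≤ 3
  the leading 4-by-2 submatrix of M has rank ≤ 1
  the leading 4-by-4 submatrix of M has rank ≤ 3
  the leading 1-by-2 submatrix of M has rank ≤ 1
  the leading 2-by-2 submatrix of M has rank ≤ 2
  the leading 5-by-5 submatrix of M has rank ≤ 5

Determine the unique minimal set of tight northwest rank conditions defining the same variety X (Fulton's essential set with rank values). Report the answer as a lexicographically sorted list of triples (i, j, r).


Propagating the 7 rank bounds to every northwest block:

  i=1: 1 | 1 | 1 | 1 | 1
  i=2: 1 | 1 | 2 | 2 | 2
  i=3: 1 | 1 | 2 | 3 | 3
  i=4: 1 | 1 | 2 | 3 | 4
  i=5: 1 | 2 | 3 | 4 | 5

hence w(1..5) = (1, 3, 4, 5, 2).

Fulton essential set (1 of the 3 Rothe cells):

[(4, 2, 1)]


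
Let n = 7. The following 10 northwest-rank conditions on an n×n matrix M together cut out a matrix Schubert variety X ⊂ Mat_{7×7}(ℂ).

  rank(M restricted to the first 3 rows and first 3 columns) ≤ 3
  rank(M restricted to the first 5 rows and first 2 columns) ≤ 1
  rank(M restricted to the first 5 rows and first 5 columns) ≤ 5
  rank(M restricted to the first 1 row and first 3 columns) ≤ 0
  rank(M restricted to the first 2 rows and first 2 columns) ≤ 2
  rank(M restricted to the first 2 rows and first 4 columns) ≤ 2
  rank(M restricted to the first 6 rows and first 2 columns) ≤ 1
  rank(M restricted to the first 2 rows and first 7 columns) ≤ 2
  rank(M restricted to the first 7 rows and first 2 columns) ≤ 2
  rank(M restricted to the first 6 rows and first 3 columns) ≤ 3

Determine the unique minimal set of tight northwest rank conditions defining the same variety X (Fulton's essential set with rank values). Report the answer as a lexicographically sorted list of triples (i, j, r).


The tightest implied rank at each (i,j), from the 10 conditions:

  0 0 0 1 1 1 1
  1 1 1 2 2 2 2
  1 1 2 3 3 3 3
  1 1 2 3 4 4 4
  1 1 2 3 4 5 5
  1 1 2 3 4 5 6
  1 2 3 4 5 6 7

giving w = (4, 1, 3, 5, 6, 7, 2) via Δ²R.

Rothe diagram D(w) (7 cells), 2 SE-corners (essential conditions):

[(1, 3, 0), (6, 2, 1)]


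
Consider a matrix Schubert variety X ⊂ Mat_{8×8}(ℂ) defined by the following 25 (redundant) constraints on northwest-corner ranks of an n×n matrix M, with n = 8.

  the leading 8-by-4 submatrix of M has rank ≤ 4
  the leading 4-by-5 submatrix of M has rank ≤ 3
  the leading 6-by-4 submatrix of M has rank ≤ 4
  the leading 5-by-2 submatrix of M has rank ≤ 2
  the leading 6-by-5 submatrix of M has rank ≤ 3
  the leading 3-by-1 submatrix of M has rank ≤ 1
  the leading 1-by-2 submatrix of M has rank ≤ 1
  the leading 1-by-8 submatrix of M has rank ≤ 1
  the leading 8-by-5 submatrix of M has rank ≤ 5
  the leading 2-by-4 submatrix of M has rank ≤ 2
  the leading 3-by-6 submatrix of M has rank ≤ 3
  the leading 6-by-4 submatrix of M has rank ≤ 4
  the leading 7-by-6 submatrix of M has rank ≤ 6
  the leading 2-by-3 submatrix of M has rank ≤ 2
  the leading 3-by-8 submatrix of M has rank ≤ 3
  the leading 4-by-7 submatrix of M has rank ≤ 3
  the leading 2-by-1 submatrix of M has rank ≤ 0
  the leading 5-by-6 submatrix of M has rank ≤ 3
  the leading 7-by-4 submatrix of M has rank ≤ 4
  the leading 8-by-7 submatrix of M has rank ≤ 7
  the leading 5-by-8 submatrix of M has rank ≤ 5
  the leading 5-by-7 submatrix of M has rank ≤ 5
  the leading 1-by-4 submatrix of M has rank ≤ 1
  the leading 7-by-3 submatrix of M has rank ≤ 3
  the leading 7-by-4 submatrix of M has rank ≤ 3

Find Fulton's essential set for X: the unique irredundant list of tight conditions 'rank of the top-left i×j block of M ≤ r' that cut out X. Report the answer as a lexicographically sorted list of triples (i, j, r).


Reconstructing r_w from the 25 given conditions:

  0  1  1  1  1  1  1  1
  0  1  2  2  2  2  2  2
  1  2  3  3  3  3  3  3
  1  2  3  3  3  3  3  4
  1  2  3  3  3  3  4  5
  1  2  3  3  3  4  5  6
  1  2  3  3  4  5  6  7
  1  2  3  4  5  6  7  8

giving w = (2, 3, 1, 8, 7, 6, 5, 4) via Δ²R.

|D(w)|=12, |Ess(w)|=5:

[(2, 1, 0), (4, 7, 3), (5, 6, 3), (6, 5, 3), (7, 4, 3)]


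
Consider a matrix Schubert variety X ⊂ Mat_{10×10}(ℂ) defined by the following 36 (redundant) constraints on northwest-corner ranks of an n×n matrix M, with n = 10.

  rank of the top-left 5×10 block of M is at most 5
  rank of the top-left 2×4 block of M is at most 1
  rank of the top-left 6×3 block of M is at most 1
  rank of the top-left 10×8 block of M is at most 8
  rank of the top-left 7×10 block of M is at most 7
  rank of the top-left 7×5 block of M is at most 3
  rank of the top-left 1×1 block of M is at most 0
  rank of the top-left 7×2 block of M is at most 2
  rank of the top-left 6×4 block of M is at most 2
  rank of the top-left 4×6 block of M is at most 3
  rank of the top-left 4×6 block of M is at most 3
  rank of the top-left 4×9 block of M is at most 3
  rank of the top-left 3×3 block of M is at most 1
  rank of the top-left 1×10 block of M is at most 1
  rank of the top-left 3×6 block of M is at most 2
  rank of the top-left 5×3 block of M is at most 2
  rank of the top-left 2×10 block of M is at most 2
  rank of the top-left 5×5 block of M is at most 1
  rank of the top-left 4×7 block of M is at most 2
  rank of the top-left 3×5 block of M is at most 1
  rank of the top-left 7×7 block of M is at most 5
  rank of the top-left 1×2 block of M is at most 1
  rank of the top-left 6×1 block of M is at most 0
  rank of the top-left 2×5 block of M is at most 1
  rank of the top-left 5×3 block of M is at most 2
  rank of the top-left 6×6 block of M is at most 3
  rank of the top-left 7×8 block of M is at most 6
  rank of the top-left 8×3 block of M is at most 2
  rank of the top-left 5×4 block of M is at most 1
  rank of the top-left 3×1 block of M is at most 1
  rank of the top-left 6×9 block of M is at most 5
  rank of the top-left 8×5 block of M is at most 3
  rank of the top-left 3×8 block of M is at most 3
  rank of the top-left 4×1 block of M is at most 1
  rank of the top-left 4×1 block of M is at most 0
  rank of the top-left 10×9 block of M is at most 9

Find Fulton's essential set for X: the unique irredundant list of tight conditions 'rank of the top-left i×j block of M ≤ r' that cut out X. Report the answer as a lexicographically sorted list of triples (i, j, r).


Recovering R(i,j) via the rank-extension bound from the 36 conditions:

  i=1: 0, 1, 1, 1, 1, 1, 1, 1, 1, 1
  i=2: 0, 1, 1, 1, 1, 2, 2, 2, 2, 2
  i=3: 0, 1, 1, 1, 1, 2, 2, 3, 3, 3
  i=4: 0, 1, 1, 1, 1, 2, 2, 3, 3, 4
  i=5: 0, 1, 1, 1, 1, 2, 3, 4, 4, 5
  i=6: 0, 1, 1, 2, 2, 3, 4, 5, 5, 6
  i=7: 1, 2, 2, 3, 3, 4, 5, 6, 6, 7
  i=8: 1, 2, 2, 3, 3, 4, 5, 6, 7, 8
  i=9: 1, 2, 3, 4, 4, 5, 6, 7, 8, 9
  i=10: 1, 2, 3, 4, 5, 6, 7, 8, 9, 10

reading off 1-entries of Δ²R: w = (2, 6, 8, 10, 7, 4, 1, 9, 3, 5).

7 SE-corners of the 24-cell Rothe diagram give Ess(w):

[(4, 7, 2), (4, 9, 3), (5, 5, 1), (6, 1, 0), (6, 3, 1), (8, 3, 2), (8, 5, 3)]


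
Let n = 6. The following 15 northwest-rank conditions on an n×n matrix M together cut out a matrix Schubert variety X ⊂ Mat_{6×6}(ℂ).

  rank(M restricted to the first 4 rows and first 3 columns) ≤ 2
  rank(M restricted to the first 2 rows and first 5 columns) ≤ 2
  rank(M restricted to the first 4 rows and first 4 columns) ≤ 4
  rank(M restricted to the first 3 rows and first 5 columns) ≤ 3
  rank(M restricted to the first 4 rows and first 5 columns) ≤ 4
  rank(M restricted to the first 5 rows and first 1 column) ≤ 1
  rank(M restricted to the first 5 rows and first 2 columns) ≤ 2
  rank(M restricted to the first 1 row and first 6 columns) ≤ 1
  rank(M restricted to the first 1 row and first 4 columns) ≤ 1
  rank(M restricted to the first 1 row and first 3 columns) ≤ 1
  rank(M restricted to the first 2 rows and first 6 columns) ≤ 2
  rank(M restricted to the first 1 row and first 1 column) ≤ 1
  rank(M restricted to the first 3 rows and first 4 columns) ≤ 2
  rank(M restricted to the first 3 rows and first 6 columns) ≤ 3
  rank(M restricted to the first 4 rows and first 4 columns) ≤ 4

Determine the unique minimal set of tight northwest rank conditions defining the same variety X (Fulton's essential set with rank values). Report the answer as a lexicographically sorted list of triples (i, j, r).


The tightest implied rank at each (i,j), from the 15 conditions:

  1 1 1 1 1 1
  1 2 2 2 2 2
  1 2 2 2 3 3
  1 2 2 3 4 4
  1 2 3 4 5 5
  1 2 3 4 5 6

giving w = (1, 2, 5, 4, 3, 6) via Δ²R.

2 SE-corners of the 3-cell Rothe diagram give Ess(w):

[(3, 4, 2), (4, 3, 2)]


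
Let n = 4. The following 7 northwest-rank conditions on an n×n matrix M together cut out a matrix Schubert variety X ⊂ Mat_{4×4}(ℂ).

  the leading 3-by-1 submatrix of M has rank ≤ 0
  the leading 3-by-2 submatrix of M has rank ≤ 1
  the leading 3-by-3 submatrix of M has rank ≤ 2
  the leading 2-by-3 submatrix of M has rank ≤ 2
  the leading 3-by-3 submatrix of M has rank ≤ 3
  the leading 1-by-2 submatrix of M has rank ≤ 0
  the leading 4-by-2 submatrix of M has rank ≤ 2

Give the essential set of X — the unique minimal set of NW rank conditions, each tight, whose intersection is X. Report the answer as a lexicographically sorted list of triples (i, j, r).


Propagating the 7 rank bounds to every northwest block:

  0 | 0 | 1 | 1
  0 | 1 | 2 | 2
  0 | 1 | 2 | 3
  1 | 2 | 3 | 4

the unique w with this rank table is (3, 2, 4, 1).

Rothe diagram D(w) (4 cells), 2 SE-corners (essential conditions):

[(1, 2, 0), (3, 1, 0)]


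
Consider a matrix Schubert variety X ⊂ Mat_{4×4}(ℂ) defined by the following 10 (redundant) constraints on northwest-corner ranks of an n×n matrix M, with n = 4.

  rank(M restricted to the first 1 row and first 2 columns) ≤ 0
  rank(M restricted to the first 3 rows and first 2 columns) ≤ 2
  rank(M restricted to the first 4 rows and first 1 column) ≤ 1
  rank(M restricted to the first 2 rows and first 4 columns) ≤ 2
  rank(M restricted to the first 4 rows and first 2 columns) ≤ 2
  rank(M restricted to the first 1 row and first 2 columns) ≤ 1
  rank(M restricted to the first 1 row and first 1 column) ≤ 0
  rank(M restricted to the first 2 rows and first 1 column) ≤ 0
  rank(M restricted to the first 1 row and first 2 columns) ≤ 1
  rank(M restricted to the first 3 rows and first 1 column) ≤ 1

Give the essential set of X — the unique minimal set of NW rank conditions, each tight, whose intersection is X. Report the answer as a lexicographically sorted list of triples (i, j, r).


Computing R[i][j] = min implied NW-rank bound (n=4, 10 conditions):

  row 1: 0 0 1 1
  row 2: 0 1 2 2
  row 3: 1 2 3 3
  row 4: 1 2 3 4

hence w(1..4) = (3, 2, 1, 4).

Fulton essential set (2 of the 3 Rothe cells):

[(1, 2, 0), (2, 1, 0)]


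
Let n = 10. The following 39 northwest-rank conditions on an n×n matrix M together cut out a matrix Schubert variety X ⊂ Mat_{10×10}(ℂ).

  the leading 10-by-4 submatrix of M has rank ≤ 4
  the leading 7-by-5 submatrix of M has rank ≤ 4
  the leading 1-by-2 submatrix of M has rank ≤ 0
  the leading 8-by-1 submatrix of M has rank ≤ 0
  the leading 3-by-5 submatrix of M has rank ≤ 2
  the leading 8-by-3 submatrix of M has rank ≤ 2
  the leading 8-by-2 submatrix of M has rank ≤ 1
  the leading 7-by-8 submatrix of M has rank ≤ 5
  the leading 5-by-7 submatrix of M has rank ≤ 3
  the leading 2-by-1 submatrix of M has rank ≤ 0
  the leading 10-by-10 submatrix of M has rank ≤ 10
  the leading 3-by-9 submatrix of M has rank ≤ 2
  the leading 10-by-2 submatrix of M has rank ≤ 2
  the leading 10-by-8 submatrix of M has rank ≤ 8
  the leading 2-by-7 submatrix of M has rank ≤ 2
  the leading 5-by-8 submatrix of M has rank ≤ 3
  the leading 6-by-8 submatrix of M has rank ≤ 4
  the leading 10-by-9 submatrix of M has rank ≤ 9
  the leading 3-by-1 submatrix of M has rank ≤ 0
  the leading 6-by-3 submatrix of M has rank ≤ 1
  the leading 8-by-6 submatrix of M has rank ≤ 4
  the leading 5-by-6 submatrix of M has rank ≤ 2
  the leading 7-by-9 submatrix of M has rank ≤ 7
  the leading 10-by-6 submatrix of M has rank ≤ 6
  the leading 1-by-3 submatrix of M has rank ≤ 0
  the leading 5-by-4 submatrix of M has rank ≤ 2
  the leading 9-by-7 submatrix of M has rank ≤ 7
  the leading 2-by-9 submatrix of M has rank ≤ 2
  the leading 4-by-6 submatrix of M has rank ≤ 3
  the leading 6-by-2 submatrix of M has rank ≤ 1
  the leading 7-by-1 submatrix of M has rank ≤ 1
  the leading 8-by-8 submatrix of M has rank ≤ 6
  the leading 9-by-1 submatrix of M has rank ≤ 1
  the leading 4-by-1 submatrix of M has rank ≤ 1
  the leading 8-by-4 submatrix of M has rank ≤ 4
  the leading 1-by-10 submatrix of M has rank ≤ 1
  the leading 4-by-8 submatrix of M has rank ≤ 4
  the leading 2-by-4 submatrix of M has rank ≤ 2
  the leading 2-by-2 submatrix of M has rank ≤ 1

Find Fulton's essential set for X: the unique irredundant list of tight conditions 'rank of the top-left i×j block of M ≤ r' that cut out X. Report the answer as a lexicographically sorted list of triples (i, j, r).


The tightest implied rank at each (i,j), from the 39 conditions:

  i=1: 0, 0, 0, 1, 1, 1, 1, 1, 1, 1
  i=2: 0, 1, 1, 2, 2, 2, 2, 2, 2, 2
  i=3: 0, 1, 1, 2, 2, 2, 2, 2, 2, 3
  i=4: 0, 1, 1, 2, 2, 2, 3, 3, 3, 4
  i=5: 0, 1, 1, 2, 2, 2, 3, 3, 4, 5
  i=6: 0, 1, 1, 2, 3, 3, 4, 4, 5, 6
  i=7: 0, 1, 2, 3, 4, 4, 5, 5, 6, 7
  i=8: 0, 1, 2, 3, 4, 4, 5, 6, 7, 8
  i=9: 1, 2, 3, 4, 5, 5, 6, 7, 8, 9
  i=10: 1, 2, 3, 4, 5, 6, 7, 8, 9, 10

second differences of R give the permutation w = (4, 2, 10, 7, 9, 5, 3, 8, 1, 6).

ℓ(w)=25; the 7 essential cells (i,j,r):

[(1, 3, 0), (3, 9, 2), (5, 6, 2), (5, 8, 3), (6, 3, 1), (8, 1, 0), (8, 6, 4)]
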